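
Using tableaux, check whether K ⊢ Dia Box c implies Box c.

Tableau for the negation not (Dia Box c implies Box c):
1. not (Dia Box c implies Box c), u
2. Dia Box c, u   [neg-implies-rule on 1]
3. not Box c, u   [neg-implies-rule on 1]
4. Box c, v   [Dia-rule on 2: fresh world v, uRv]
5. not c, w   [neg-Box-rule on 3: fresh world w, uRw]
Accessibility: uRv, uRw
The negation has an open branch (countermodel exists).

Not valid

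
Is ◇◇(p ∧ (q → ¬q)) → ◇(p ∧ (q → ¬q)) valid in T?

Invalid (countermodel exists)

Tableau for the negation ¬(◇◇(p ∧ (q → ¬q)) → ◇(p ∧ (q → ¬q))):
1. ¬(◇◇(p ∧ (q → ¬q)) → ◇(p ∧ (q → ¬q))), u
2. ◇◇(p ∧ (q → ¬q)), u   [¬→-rule on 1]
3. ¬◇(p ∧ (q → ¬q)), u   [¬→-rule on 1]
4. ¬(p ∧ (q → ¬q)), u   [¬◇-rule on 3 via uRu]
5. ¬(q → ¬q), u   [¬∧-rule on 4 (branches; this branch)]
6. q, u   [¬→-rule on 5]
7. ◇(p ∧ (q → ¬q)), v   [◇-rule on 2: fresh world v, uRv]
8. ¬(p ∧ (q → ¬q)), v   [¬◇-rule on 3 via uRv]
9. ¬(q → ¬q), v   [¬∧-rule on 8 (branches; this branch)]
10. q, v   [¬→-rule on 9]
11. p ∧ (q → ¬q), w   [◇-rule on 7: fresh world w, vRw]
12. p, w   [∧-rule on 11]
13. q → ¬q, w   [∧-rule on 11]
14. ¬q, w   [→-rule on 13 (branches; this branch)]
Accessibility: uRu, uRv, vRv, vRw, wRw
The negation has an open branch (countermodel exists).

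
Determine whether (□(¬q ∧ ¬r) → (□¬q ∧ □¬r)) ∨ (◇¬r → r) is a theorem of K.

Valid

Tableau for the negation ¬((□(¬q ∧ ¬r) → (□¬q ∧ □¬r)) ∨ (◇¬r → r)):
1. ¬((□(¬q ∧ ¬r) → (□¬q ∧ □¬r)) ∨ (◇¬r → r)), u
2. ¬(□(¬q ∧ ¬r) → (□¬q ∧ □¬r)), u
3. ¬(◇¬r → r), u
4. □(¬q ∧ ¬r), u
5. ¬(□¬q ∧ □¬r), u
6. ◇¬r, u
7. ¬r, u
8. ¬□¬r, u
9. ¬r, v
10. ¬q ∧ ¬r, v
11. ¬q, v
12. r, w
13. ¬q ∧ ¬r, w
14. ¬q, w
15. ¬r, w
Accessibility: uRv, uRw
Branch closes: r and ¬r both at w.
All branches of the negation close; one closing branch shown above.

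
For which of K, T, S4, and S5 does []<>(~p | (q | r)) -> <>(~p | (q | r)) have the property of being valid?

T, S4, S5

K-tableau for the negation ~([]<>(~p | (q | r)) -> <>(~p | (q | r))):
1. ~([]<>(~p | (q | r)) -> <>(~p | (q | r))), 0
2. []<>(~p | (q | r)), 0
3. ~<>(~p | (q | r)), 0
Complete open branch: countermodel on a K-frame, so not valid in K.
T-tableau for the negation ~([]<>(~p | (q | r)) -> <>(~p | (q | r))):
1. ~([]<>(~p | (q | r)) -> <>(~p | (q | r))), 0
2. []<>(~p | (q | r)), 0
3. ~<>(~p | (q | r)), 0
4. <>(~p | (q | r)), 0
5. ~(~p | (q | r)), 0
6. p, 0
7. ~(q | r), 0
8. ~q, 0
9. ~r, 0
10. ~p | (q | r), 1
11. <>(~p | (q | r)), 1
12. ~(~p | (q | r)), 1
13. p, 1
14. ~(q | r), 1
15. ~q, 1
16. ~r, 1
17. q | r, 1
18. r, 1
Accessibility: 0R0, 0R1, 1R1
Branch closes: r and ~r both at 1.
Every branch closes (one shown): valid in T, hence also in S4, S5 (every theorem of T is a theorem of S4 and S5).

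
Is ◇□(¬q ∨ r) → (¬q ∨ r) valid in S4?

No, not valid

Tableau for the negation ¬(◇□(¬q ∨ r) → (¬q ∨ r)):
1. ¬(◇□(¬q ∨ r) → (¬q ∨ r)), u
2. ◇□(¬q ∨ r), u   [¬→-rule on 1]
3. ¬(¬q ∨ r), u   [¬→-rule on 1]
4. q, u   [¬∨-rule on 3]
5. ¬r, u   [¬∨-rule on 3]
6. □(¬q ∨ r), v   [◇-rule on 2: fresh world v, uRv]
7. ¬q ∨ r, v   [□-rule on 6 via vRv]
8. r, v   [∨-rule on 7 (branches; this branch)]
Accessibility: uRu, uRv, vRv
The negation has an open branch (countermodel exists).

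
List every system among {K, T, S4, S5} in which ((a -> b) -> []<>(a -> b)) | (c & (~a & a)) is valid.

S5

S4-tableau for the negation ~(((a -> b) -> []<>(a -> b)) | (c & (~a & a))):
1. ~(((a -> b) -> []<>(a -> b)) | (c & (~a & a))), w0
2. ~((a -> b) -> []<>(a -> b)), w0   [~|-rule on 1]
3. ~(c & (~a & a)), w0   [~|-rule on 1]
4. a -> b, w0   [~->-rule on 2]
5. ~[]<>(a -> b), w0   [~->-rule on 2]
6. ~(~a & a), w0   [~&-rule on 3 (branches; this branch)]
7. b, w0   [->-rule on 4 (branches; this branch)]
8. ~a, w0   [~&-rule on 6 (branches; this branch)]
9. ~<>(a -> b), w1   [~[]-rule on 5: fresh world w1, w0Rw1]
10. ~(a -> b), w1   [~<>-rule on 9 via w1Rw1]
11. a, w1   [~->-rule on 10]
12. ~b, w1   [~->-rule on 10]
Accessibility: w0Rw0, w0Rw1, w1Rw1
Complete open branch: countermodel on an S4-frame, so not valid in S4, nor in K, T (the same frame is also a K-frame and a T-frame).
S5-tableau for the negation ~(((a -> b) -> []<>(a -> b)) | (c & (~a & a))):
1. ~(((a -> b) -> []<>(a -> b)) | (c & (~a & a))), w0
2. ~((a -> b) -> []<>(a -> b)), w0   [~|-rule on 1]
3. ~(c & (~a & a)), w0   [~|-rule on 1]
4. a -> b, w0   [~->-rule on 2]
5. ~[]<>(a -> b), w0   [~->-rule on 2]
6. ~(~a & a), w0   [~&-rule on 3 (branches; this branch)]
7. b, w0   [->-rule on 4 (branches; this branch)]
8. ~a, w0   [~&-rule on 6 (branches; this branch)]
9. ~<>(a -> b), w1   [~[]-rule on 5: fresh world w1, w0Rw1]
10. ~(a -> b), w0   [~<>-rule on 9 via w1Rw0]
11. a, w0   [~->-rule on 10]
12. ~b, w0   [~->-rule on 10]
Accessibility: w0Rw0, w0Rw1, w1Rw0, w1Rw1
Branch closes: a and ~a both at w0.
Every branch closes (one shown): valid in S5.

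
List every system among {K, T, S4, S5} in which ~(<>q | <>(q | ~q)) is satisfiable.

T-tableau for the formula:
1. ~(<>q | <>(q | ~q)), u
2. ~<>q, u   [~|-rule on 1]
3. ~<>(q | ~q), u   [~|-rule on 1]
4. ~q, u   [~<>-rule on 2 via uRu]
5. ~(q | ~q), u   [~<>-rule on 3 via uRu]
6. q, u   [~|-rule on 5]
Accessibility: uRu
Branch closes: q and ~q both at u.
Every branch closes (one shown): unsatisfiable in T, hence also in S4, S5 (every S4/S5-frame is a T-frame).
K-tableau for the formula:
1. ~(<>q | <>(q | ~q)), u
2. ~<>q, u   [~|-rule on 1]
3. ~<>(q | ~q), u   [~|-rule on 1]
Complete open branch: satisfiable in K.

K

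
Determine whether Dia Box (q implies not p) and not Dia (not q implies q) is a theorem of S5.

Tableau for the negation not (Dia Box (q implies not p) and not Dia (not q implies q)):
1. not (Dia Box (q implies not p) and not Dia (not q implies q)), 0
2. Dia (not q implies q), 0   [neg-and-rule on 1 (branches; this branch)]
3. not q implies q, 1   [Dia-rule on 2: fresh world 1, 0R1]
4. q, 1   [implies-rule on 3 (branches; this branch)]
Accessibility: 0R0, 0R1, 1R0, 1R1
The negation has an open branch (countermodel exists).

Invalid (countermodel exists)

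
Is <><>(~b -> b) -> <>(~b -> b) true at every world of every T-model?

Tableau for the negation ~(<><>(~b -> b) -> <>(~b -> b)):
1. ~(<><>(~b -> b) -> <>(~b -> b)), w0
2. <><>(~b -> b), w0
3. ~<>(~b -> b), w0
4. ~(~b -> b), w0
5. ~b, w0
6. <>(~b -> b), w1
7. ~(~b -> b), w1
8. ~b, w1
9. ~b -> b, w2
10. b, w2
Accessibility: w0Rw0, w0Rw1, w1Rw1, w1Rw2, w2Rw2
The negation has an open branch (countermodel exists).

Not valid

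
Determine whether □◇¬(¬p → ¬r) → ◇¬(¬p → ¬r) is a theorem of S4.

Valid

Tableau for the negation ¬(□◇¬(¬p → ¬r) → ◇¬(¬p → ¬r)):
1. ¬(□◇¬(¬p → ¬r) → ◇¬(¬p → ¬r)), w0
2. □◇¬(¬p → ¬r), w0   [¬→-rule on 1]
3. ¬◇¬(¬p → ¬r), w0   [¬→-rule on 1]
4. ◇¬(¬p → ¬r), w0   [□-rule on 2 via w0Rw0]
5. ¬p → ¬r, w0   [¬◇-rule on 3 via w0Rw0]
6. ¬r, w0   [→-rule on 5 (branches; this branch)]
7. ¬(¬p → ¬r), w1   [◇-rule on 4: fresh world w1, w0Rw1]
8. ¬p, w1   [¬→-rule on 7]
9. r, w1   [¬→-rule on 7]
10. ◇¬(¬p → ¬r), w1   [□-rule on 2 via w0Rw1]
11. ¬p → ¬r, w1   [¬◇-rule on 3 via w0Rw1]
12. ¬r, w1   [→-rule on 11 (branches; this branch)]
Accessibility: w0Rw0, w0Rw1, w1Rw1
Branch closes: r and ¬r both at w1.
Every branch of the negation's tableau closes; the branch above is one of them.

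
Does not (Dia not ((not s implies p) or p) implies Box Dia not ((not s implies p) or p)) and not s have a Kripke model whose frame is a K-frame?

1. not (Dia not ((not s implies p) or p) implies Box Dia not ((not s implies p) or p)) and not s, u
2. not (Dia not ((not s implies p) or p) implies Box Dia not ((not s implies p) or p)), u   [and-rule on 1]
3. not s, u   [and-rule on 1]
4. Dia not ((not s implies p) or p), u   [neg-implies-rule on 2]
5. not Box Dia not ((not s implies p) or p), u   [neg-implies-rule on 2]
6. not ((not s implies p) or p), v   [Dia-rule on 4: fresh world v, uRv]
7. not (not s implies p), v   [neg-or-rule on 6]
8. not p, v   [neg-or-rule on 6]
9. not s, v   [neg-implies-rule on 7]
10. not Dia not ((not s implies p) or p), w   [neg-Box-rule on 5: fresh world w, uRw]
Accessibility: uRv, uRw

Satisfiable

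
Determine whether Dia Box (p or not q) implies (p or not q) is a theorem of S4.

No, not valid

Tableau for the negation not (Dia Box (p or not q) implies (p or not q)):
1. not (Dia Box (p or not q) implies (p or not q)), u
2. Dia Box (p or not q), u
3. not (p or not q), u
4. not p, u
5. q, u
6. Box (p or not q), v
7. p or not q, v
8. not q, v
Accessibility: uRu, uRv, vRv
The negation has an open branch (countermodel exists).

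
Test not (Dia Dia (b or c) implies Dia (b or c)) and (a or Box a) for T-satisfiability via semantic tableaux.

Satisfiable (open branch found)

1. not (Dia Dia (b or c) implies Dia (b or c)) and (a or Box a), w0
2. not (Dia Dia (b or c) implies Dia (b or c)), w0
3. a or Box a, w0
4. Dia Dia (b or c), w0
5. not Dia (b or c), w0
6. not (b or c), w0
7. not b, w0
8. not c, w0
9. Box a, w0
10. a, w0
11. Dia (b or c), w1
12. not (b or c), w1
13. not b, w1
14. not c, w1
15. a, w1
16. b or c, w2
17. c, w2
Accessibility: w0Rw0, w0Rw1, w1Rw1, w1Rw2, w2Rw2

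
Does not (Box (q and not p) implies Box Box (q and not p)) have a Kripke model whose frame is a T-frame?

Satisfiable

1. not (Box (q and not p) implies Box Box (q and not p)), u
2. Box (q and not p), u
3. not Box Box (q and not p), u
4. q and not p, u
5. q, u
6. not p, u
7. not Box (q and not p), v
8. q and not p, v
9. q, v
10. not p, v
11. not (q and not p), w
12. p, w
Accessibility: uRu, uRv, vRv, vRw, wRw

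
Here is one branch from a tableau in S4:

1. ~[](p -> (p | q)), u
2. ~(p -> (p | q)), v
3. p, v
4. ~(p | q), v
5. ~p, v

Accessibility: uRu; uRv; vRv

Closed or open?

Closed

Both p and ~p appear at v.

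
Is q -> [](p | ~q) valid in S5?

No, not valid

Tableau for the negation ~(q -> [](p | ~q)):
1. ~(q -> [](p | ~q)), 0
2. q, 0
3. ~[](p | ~q), 0
4. ~(p | ~q), 1
5. ~p, 1
6. q, 1
Accessibility: 0R0, 0R1, 1R0, 1R1
The negation has an open branch (countermodel exists).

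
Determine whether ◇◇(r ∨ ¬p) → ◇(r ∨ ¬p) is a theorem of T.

Tableau for the negation ¬(◇◇(r ∨ ¬p) → ◇(r ∨ ¬p)):
1. ¬(◇◇(r ∨ ¬p) → ◇(r ∨ ¬p)), w0
2. ◇◇(r ∨ ¬p), w0
3. ¬◇(r ∨ ¬p), w0
4. ¬(r ∨ ¬p), w0
5. ¬r, w0
6. p, w0
7. ◇(r ∨ ¬p), w1
8. ¬(r ∨ ¬p), w1
9. ¬r, w1
10. p, w1
11. r ∨ ¬p, w2
12. ¬p, w2
Accessibility: w0Rw0, w0Rw1, w1Rw1, w1Rw2, w2Rw2
The negation has an open branch (countermodel exists).

No, not valid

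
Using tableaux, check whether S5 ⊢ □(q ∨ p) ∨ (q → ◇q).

Valid in S5

Tableau for the negation ¬(□(q ∨ p) ∨ (q → ◇q)):
1. ¬(□(q ∨ p) ∨ (q → ◇q)), w0
2. ¬□(q ∨ p), w0
3. ¬(q → ◇q), w0
4. q, w0
5. ¬◇q, w0
6. ¬q, w0
Accessibility: w0Rw0
Branch closes: q and ¬q both at w0.
Every branch of the negation's tableau closes; the branch above is one of them.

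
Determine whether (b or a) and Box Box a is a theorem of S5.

Tableau for the negation not ((b or a) and Box Box a):
1. not ((b or a) and Box Box a), u
2. not Box Box a, u
3. not Box a, v
4. not a, w
Accessibility: uRu, uRv, uRw, vRu, vRv, vRw, wRu, wRv, wRw
The negation has an open branch (countermodel exists).

Not valid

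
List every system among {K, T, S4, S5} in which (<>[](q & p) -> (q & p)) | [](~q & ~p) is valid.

S5-tableau for the negation ~((<>[](q & p) -> (q & p)) | [](~q & ~p)):
1. ~((<>[](q & p) -> (q & p)) | [](~q & ~p)), u
2. ~(<>[](q & p) -> (q & p)), u
3. ~[](~q & ~p), u
4. <>[](q & p), u
5. ~(q & p), u
6. ~p, u
7. ~(~q & ~p), v
8. p, v
9. [](q & p), w
10. q & p, u
11. q, u
12. p, u
Accessibility: uRu, uRv, uRw, vRu, vRv, vRw, wRu, wRv, wRw
Branch closes: p and ~p both at u.
Every branch closes (one shown): valid in S5.
S4-tableau for the negation ~((<>[](q & p) -> (q & p)) | [](~q & ~p)):
1. ~((<>[](q & p) -> (q & p)) | [](~q & ~p)), u
2. ~(<>[](q & p) -> (q & p)), u
3. ~[](~q & ~p), u
4. <>[](q & p), u
5. ~(q & p), u
6. ~p, u
7. ~(~q & ~p), v
8. p, v
9. [](q & p), w
10. q & p, w
11. q, w
12. p, w
Accessibility: uRu, uRv, uRw, vRv, wRw
Complete open branch: countermodel on an S4-frame, so not valid in S4, nor in K, T (the same frame is also a K-frame and a T-frame).

S5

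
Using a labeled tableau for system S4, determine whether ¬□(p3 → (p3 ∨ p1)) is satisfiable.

No, unsatisfiable

1. ¬□(p3 → (p3 ∨ p1)), u
2. ¬(p3 → (p3 ∨ p1)), v
3. p3, v
4. ¬(p3 ∨ p1), v
5. ¬p3, v
6. ¬p1, v
Accessibility: uRu, uRv, vRv
Branch closes: p3 and ¬p3 both at v.
(One branch shown.) All branches close.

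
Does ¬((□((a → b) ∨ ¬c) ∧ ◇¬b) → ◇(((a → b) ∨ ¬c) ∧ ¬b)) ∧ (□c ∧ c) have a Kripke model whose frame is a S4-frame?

Unsatisfiable

1. ¬((□((a → b) ∨ ¬c) ∧ ◇¬b) → ◇(((a → b) ∨ ¬c) ∧ ¬b)) ∧ (□c ∧ c), 0
2. ¬((□((a → b) ∨ ¬c) ∧ ◇¬b) → ◇(((a → b) ∨ ¬c) ∧ ¬b)), 0
3. □c ∧ c, 0
4. □((a → b) ∨ ¬c) ∧ ◇¬b, 0
5. ¬◇(((a → b) ∨ ¬c) ∧ ¬b), 0
6. □c, 0
7. c, 0
8. □((a → b) ∨ ¬c), 0
9. ◇¬b, 0
10. ¬(((a → b) ∨ ¬c) ∧ ¬b), 0
11. (a → b) ∨ ¬c, 0
12. b, 0
13. a → b, 0
14. ¬b, 1
15. ¬(((a → b) ∨ ¬c) ∧ ¬b), 1
16. c, 1
17. (a → b) ∨ ¬c, 1
18. ¬((a → b) ∨ ¬c), 1
19. ¬(a → b), 1
20. a, 1
21. a → b, 1
22. b, 1
Accessibility: 0R0, 0R1, 1R1
Branch closes: b and ¬b both at 1.
(One branch shown.) All branches close.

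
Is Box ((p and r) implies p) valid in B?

Tableau for the negation not Box ((p and r) implies p):
1. not Box ((p and r) implies p), u
2. not ((p and r) implies p), v
3. p and r, v
4. not p, v
5. p, v
6. r, v
Accessibility: uRu, uRv, vRu, vRv
Branch closes: p and not p both at v.
All branches of the negation close; one closing branch shown above.

Valid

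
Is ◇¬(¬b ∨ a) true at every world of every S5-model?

Invalid (countermodel exists)

Tableau for the negation ¬◇¬(¬b ∨ a):
1. ¬◇¬(¬b ∨ a), u
2. ¬b ∨ a, u
3. a, u
Accessibility: uRu
The negation has an open branch (countermodel exists).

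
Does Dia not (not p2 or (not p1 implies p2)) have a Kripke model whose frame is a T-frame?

Unsatisfiable

1. Dia not (not p2 or (not p1 implies p2)), u
2. not (not p2 or (not p1 implies p2)), v
3. p2, v
4. not (not p1 implies p2), v
5. not p1, v
6. not p2, v
Accessibility: uRu, uRv, vRv
Branch closes: p2 and not p2 both at v.
(One branch shown.) All branches close.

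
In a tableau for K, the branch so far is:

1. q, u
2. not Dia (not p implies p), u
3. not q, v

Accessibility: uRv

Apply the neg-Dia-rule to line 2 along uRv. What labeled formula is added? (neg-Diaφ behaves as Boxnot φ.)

neg-Diaφ behaves as Boxnot φ: propagate the negated body to each accessible world.

not (not p implies p), v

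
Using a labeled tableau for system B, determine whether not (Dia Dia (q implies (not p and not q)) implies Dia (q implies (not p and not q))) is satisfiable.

1. not (Dia Dia (q implies (not p and not q)) implies Dia (q implies (not p and not q))), 0
2. Dia Dia (q implies (not p and not q)), 0   [neg-implies-rule on 1]
3. not Dia (q implies (not p and not q)), 0   [neg-implies-rule on 1]
4. not (q implies (not p and not q)), 0   [neg-Dia-rule on 3 via 0R0]
5. q, 0   [neg-implies-rule on 4]
6. not (not p and not q), 0   [neg-implies-rule on 4]
7. Dia (q implies (not p and not q)), 1   [Dia-rule on 2: fresh world 1, 0R1]
8. not (q implies (not p and not q)), 1   [neg-Dia-rule on 3 via 0R1]
9. q, 1   [neg-implies-rule on 8]
10. not (not p and not q), 1   [neg-implies-rule on 8]
11. q implies (not p and not q), 2   [Dia-rule on 7: fresh world 2, 1R2]
12. not p and not q, 2   [implies-rule on 11 (branches; this branch)]
13. not p, 2   [and-rule on 12]
14. not q, 2   [and-rule on 12]
Accessibility: 0R0, 0R1, 1R0, 1R1, 1R2, 2R1, 2R2

Satisfiable (open branch found)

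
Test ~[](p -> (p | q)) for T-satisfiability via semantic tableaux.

Unsatisfiable (every branch closes)

1. ~[](p -> (p | q)), u
2. ~(p -> (p | q)), v
3. p, v
4. ~(p | q), v
5. ~p, v
6. ~q, v
Accessibility: uRu, uRv, vRv
Branch closes: p and ~p both at v.
All branches of the tableau close; one closing branch shown above.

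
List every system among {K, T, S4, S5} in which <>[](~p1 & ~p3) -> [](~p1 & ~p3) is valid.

S5

S5-tableau for the negation ~(<>[](~p1 & ~p3) -> [](~p1 & ~p3)):
1. ~(<>[](~p1 & ~p3) -> [](~p1 & ~p3)), w0
2. <>[](~p1 & ~p3), w0
3. ~[](~p1 & ~p3), w0
4. [](~p1 & ~p3), w1
5. ~p1 & ~p3, w0
6. ~p1, w0
7. ~p3, w0
8. ~p1 & ~p3, w1
9. ~p1, w1
10. ~p3, w1
11. ~(~p1 & ~p3), w2
12. ~p1 & ~p3, w2
13. ~p1, w2
14. ~p3, w2
15. p3, w2
Accessibility: w0Rw0, w0Rw1, w0Rw2, w1Rw0, w1Rw1, w1Rw2, w2Rw0, w2Rw1, w2Rw2
Branch closes: p3 and ~p3 both at w2.
Every branch closes (one shown): valid in S5.
S4-tableau for the negation ~(<>[](~p1 & ~p3) -> [](~p1 & ~p3)):
1. ~(<>[](~p1 & ~p3) -> [](~p1 & ~p3)), w0
2. <>[](~p1 & ~p3), w0
3. ~[](~p1 & ~p3), w0
4. [](~p1 & ~p3), w1
5. ~p1 & ~p3, w1
6. ~p1, w1
7. ~p3, w1
8. ~(~p1 & ~p3), w2
9. p3, w2
Accessibility: w0Rw0, w0Rw1, w0Rw2, w1Rw1, w2Rw2
Complete open branch: countermodel on an S4-frame, so not valid in S4, nor in K, T (the same frame is also a K-frame and a T-frame).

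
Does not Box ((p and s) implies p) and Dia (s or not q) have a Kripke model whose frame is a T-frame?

Unsatisfiable (every branch closes)

1. not Box ((p and s) implies p) and Dia (s or not q), 0
2. not Box ((p and s) implies p), 0
3. Dia (s or not q), 0
4. not ((p and s) implies p), 1
5. p and s, 1
6. not p, 1
7. p, 1
8. s, 1
Accessibility: 0R0, 0R1, 1R1
Branch closes: p and not p both at 1.
(One branch shown.) All branches close.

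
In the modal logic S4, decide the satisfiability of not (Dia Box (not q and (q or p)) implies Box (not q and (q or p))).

1. not (Dia Box (not q and (q or p)) implies Box (not q and (q or p))), u
2. Dia Box (not q and (q or p)), u   [neg-implies-rule on 1]
3. not Box (not q and (q or p)), u   [neg-implies-rule on 1]
4. Box (not q and (q or p)), v   [Dia-rule on 2: fresh world v, uRv]
5. not q and (q or p), v   [Box-rule on 4 via vRv]
6. not q, v   [and-rule on 5]
7. q or p, v   [and-rule on 5]
8. p, v   [or-rule on 7 (branches; this branch)]
9. not (not q and (q or p)), w   [neg-Box-rule on 3: fresh world w, uRw]
10. not (q or p), w   [neg-and-rule on 9 (branches; this branch)]
11. not q, w   [neg-or-rule on 10]
12. not p, w   [neg-or-rule on 10]
Accessibility: uRu, uRv, uRw, vRv, wRw

Satisfiable (open branch found)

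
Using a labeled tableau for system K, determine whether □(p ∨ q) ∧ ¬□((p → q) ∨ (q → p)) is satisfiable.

No, unsatisfiable

1. □(p ∨ q) ∧ ¬□((p → q) ∨ (q → p)), 0
2. □(p ∨ q), 0   [∧-rule on 1]
3. ¬□((p → q) ∨ (q → p)), 0   [∧-rule on 1]
4. ¬((p → q) ∨ (q → p)), 1   [¬□-rule on 3: fresh world 1, 0R1]
5. ¬(p → q), 1   [¬∨-rule on 4]
6. ¬(q → p), 1   [¬∨-rule on 4]
7. p, 1   [¬→-rule on 5]
8. ¬q, 1   [¬→-rule on 5]
9. q, 1   [¬→-rule on 6]
10. ¬p, 1   [¬→-rule on 6]
Accessibility: 0R1
Branch closes: q and ¬q both at 1.
(One branch shown.) All branches close.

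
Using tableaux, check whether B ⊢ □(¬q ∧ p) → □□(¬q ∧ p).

No, not valid

Tableau for the negation ¬(□(¬q ∧ p) → □□(¬q ∧ p)):
1. ¬(□(¬q ∧ p) → □□(¬q ∧ p)), w0
2. □(¬q ∧ p), w0
3. ¬□□(¬q ∧ p), w0
4. ¬q ∧ p, w0
5. ¬q, w0
6. p, w0
7. ¬□(¬q ∧ p), w1
8. ¬q ∧ p, w1
9. ¬q, w1
10. p, w1
11. ¬(¬q ∧ p), w2
12. ¬p, w2
Accessibility: w0Rw0, w0Rw1, w1Rw0, w1Rw1, w1Rw2, w2Rw1, w2Rw2
The negation has an open branch (countermodel exists).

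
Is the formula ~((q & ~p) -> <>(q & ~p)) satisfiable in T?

No, unsatisfiable

1. ~((q & ~p) -> <>(q & ~p)), 0
2. q & ~p, 0
3. ~<>(q & ~p), 0
4. q, 0
5. ~p, 0
6. ~(q & ~p), 0
7. p, 0
Accessibility: 0R0
Branch closes: p and ~p both at 0.
Every branch closes; the branch above is one of them.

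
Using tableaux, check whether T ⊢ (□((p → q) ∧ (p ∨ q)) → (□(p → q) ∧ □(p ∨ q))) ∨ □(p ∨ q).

Tableau for the negation ¬((□((p → q) ∧ (p ∨ q)) → (□(p → q) ∧ □(p ∨ q))) ∨ □(p ∨ q)):
1. ¬((□((p → q) ∧ (p ∨ q)) → (□(p → q) ∧ □(p ∨ q))) ∨ □(p ∨ q)), w0
2. ¬(□((p → q) ∧ (p ∨ q)) → (□(p → q) ∧ □(p ∨ q))), w0
3. ¬□(p ∨ q), w0
4. □((p → q) ∧ (p ∨ q)), w0
5. ¬(□(p → q) ∧ □(p ∨ q)), w0
6. (p → q) ∧ (p ∨ q), w0
7. p → q, w0
8. p ∨ q, w0
9. q, w0
10. ¬(p ∨ q), w1
11. ¬p, w1
12. ¬q, w1
13. (p → q) ∧ (p ∨ q), w1
14. p → q, w1
15. p ∨ q, w1
16. q, w1
Accessibility: w0Rw0, w0Rw1, w1Rw1
Branch closes: q and ¬q both at w1.
Every branch of the negation's tableau closes; the branch above is one of them.

Valid in T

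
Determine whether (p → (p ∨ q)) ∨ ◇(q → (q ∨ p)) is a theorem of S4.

Tableau for the negation ¬((p → (p ∨ q)) ∨ ◇(q → (q ∨ p))):
1. ¬((p → (p ∨ q)) ∨ ◇(q → (q ∨ p))), 0
2. ¬(p → (p ∨ q)), 0
3. ¬◇(q → (q ∨ p)), 0
4. p, 0
5. ¬(p ∨ q), 0
6. ¬p, 0
7. ¬q, 0
Accessibility: 0R0
Branch closes: p and ¬p both at 0.
Every branch of the negation's tableau closes; the branch above is one of them.

Valid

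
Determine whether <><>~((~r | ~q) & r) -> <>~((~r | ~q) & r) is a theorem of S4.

Tableau for the negation ~(<><>~((~r | ~q) & r) -> <>~((~r | ~q) & r)):
1. ~(<><>~((~r | ~q) & r) -> <>~((~r | ~q) & r)), 0
2. <><>~((~r | ~q) & r), 0   [~->-rule on 1]
3. ~<>~((~r | ~q) & r), 0   [~->-rule on 1]
4. (~r | ~q) & r, 0   [~<>-rule on 3 via 0R0]
5. ~r | ~q, 0   [&-rule on 4]
6. r, 0   [&-rule on 4]
7. ~q, 0   [|-rule on 5 (branches; this branch)]
8. <>~((~r | ~q) & r), 1   [<>-rule on 2: fresh world 1, 0R1]
9. (~r | ~q) & r, 1   [~<>-rule on 3 via 0R1]
10. ~r | ~q, 1   [&-rule on 9]
11. r, 1   [&-rule on 9]
12. ~q, 1   [|-rule on 10 (branches; this branch)]
13. ~((~r | ~q) & r), 2   [<>-rule on 8: fresh world 2, 1R2]
14. (~r | ~q) & r, 2   [~<>-rule on 3 via 0R2]
15. ~r | ~q, 2   [&-rule on 14]
16. r, 2   [&-rule on 14]
17. ~(~r | ~q), 2   [~&-rule on 13 (branches; this branch)]
18. q, 2   [~|-rule on 17]
19. ~q, 2   [|-rule on 15 (branches; this branch)]
Accessibility: 0R0, 0R1, 0R2, 1R1, 1R2, 2R2
Branch closes: q and ~q both at 2.
Every branch of the negation's tableau closes; the branch above is one of them.

Valid in S4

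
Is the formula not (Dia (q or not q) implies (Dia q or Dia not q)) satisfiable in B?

1. not (Dia (q or not q) implies (Dia q or Dia not q)), w0
2. Dia (q or not q), w0   [neg-implies-rule on 1]
3. not (Dia q or Dia not q), w0   [neg-implies-rule on 1]
4. not Dia q, w0   [neg-or-rule on 3]
5. not Dia not q, w0   [neg-or-rule on 3]
6. not q, w0   [neg-Dia-rule on 4 via w0Rw0]
7. q, w0   [neg-Dia-rule on 5 via w0Rw0]
Accessibility: w0Rw0
Branch closes: q and not q both at w0.
All branches of the tableau close; one closing branch shown above.

Unsatisfiable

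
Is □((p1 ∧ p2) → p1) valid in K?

Valid

Tableau for the negation ¬□((p1 ∧ p2) → p1):
1. ¬□((p1 ∧ p2) → p1), w0
2. ¬((p1 ∧ p2) → p1), w1
3. p1 ∧ p2, w1
4. ¬p1, w1
5. p1, w1
6. p2, w1
Accessibility: w0Rw1
Branch closes: p1 and ¬p1 both at w1.
Every branch of the negation's tableau closes; the branch above is one of them.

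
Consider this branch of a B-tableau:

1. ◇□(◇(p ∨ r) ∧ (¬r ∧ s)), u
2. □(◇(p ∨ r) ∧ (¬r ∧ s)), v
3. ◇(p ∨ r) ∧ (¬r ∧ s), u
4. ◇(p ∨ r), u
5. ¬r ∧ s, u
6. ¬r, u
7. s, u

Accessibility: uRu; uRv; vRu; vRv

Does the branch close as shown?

No world carries both an atom and its negation.

Open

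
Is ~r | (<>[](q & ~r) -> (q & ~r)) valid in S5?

Valid in S5

Tableau for the negation ~(~r | (<>[](q & ~r) -> (q & ~r))):
1. ~(~r | (<>[](q & ~r) -> (q & ~r))), w0
2. r, w0   [~|-rule on 1]
3. ~(<>[](q & ~r) -> (q & ~r)), w0   [~|-rule on 1]
4. <>[](q & ~r), w0   [~->-rule on 3]
5. ~(q & ~r), w0   [~->-rule on 3]
6. [](q & ~r), w1   [<>-rule on 4: fresh world w1, w0Rw1]
7. q & ~r, w0   [[]-rule on 6 via w1Rw0]
8. q, w0   [&-rule on 7]
9. ~r, w0   [&-rule on 7]
Accessibility: w0Rw0, w0Rw1, w1Rw0, w1Rw1
Branch closes: r and ~r both at w0.
All branches of the negation close; one closing branch shown above.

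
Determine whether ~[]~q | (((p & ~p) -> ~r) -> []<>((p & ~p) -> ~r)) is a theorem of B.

Tableau for the negation ~(~[]~q | (((p & ~p) -> ~r) -> []<>((p & ~p) -> ~r))):
1. ~(~[]~q | (((p & ~p) -> ~r) -> []<>((p & ~p) -> ~r))), u
2. []~q, u
3. ~(((p & ~p) -> ~r) -> []<>((p & ~p) -> ~r)), u
4. (p & ~p) -> ~r, u
5. ~[]<>((p & ~p) -> ~r), u
6. ~q, u
7. ~(p & ~p), u
8. p, u
9. ~<>((p & ~p) -> ~r), v
10. ~q, v
11. ~((p & ~p) -> ~r), u
12. p & ~p, u
13. r, u
14. ~p, u
Accessibility: uRu, uRv, vRu, vRv
Branch closes: p and ~p both at u.
Every branch of the negation's tableau closes; the branch above is one of them.

Yes, valid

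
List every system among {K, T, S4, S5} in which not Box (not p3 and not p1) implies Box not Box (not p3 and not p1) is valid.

S4-tableau for the negation not (not Box (not p3 and not p1) implies Box not Box (not p3 and not p1)):
1. not (not Box (not p3 and not p1) implies Box not Box (not p3 and not p1)), w0
2. not Box (not p3 and not p1), w0
3. not Box not Box (not p3 and not p1), w0
4. not (not p3 and not p1), w1
5. p1, w1
6. Box (not p3 and not p1), w2
7. not p3 and not p1, w2
8. not p3, w2
9. not p1, w2
Accessibility: w0Rw0, w0Rw1, w0Rw2, w1Rw1, w2Rw2
Complete open branch: countermodel on an S4-frame, so not valid in S4, nor in K, T (the same frame is also a K-frame and a T-frame).
S5-tableau for the negation not (not Box (not p3 and not p1) implies Box not Box (not p3 and not p1)):
1. not (not Box (not p3 and not p1) implies Box not Box (not p3 and not p1)), w0
2. not Box (not p3 and not p1), w0
3. not Box not Box (not p3 and not p1), w0
4. not (not p3 and not p1), w1
5. p1, w1
6. Box (not p3 and not p1), w2
7. not p3 and not p1, w0
8. not p3, w0
9. not p1, w0
10. not p3 and not p1, w1
11. not p3, w1
12. not p1, w1
Accessibility: w0Rw0, w0Rw1, w0Rw2, w1Rw0, w1Rw1, w1Rw2, w2Rw0, w2Rw1, w2Rw2
Branch closes: p1 and not p1 both at w1.
Every branch closes (one shown): valid in S5.

S5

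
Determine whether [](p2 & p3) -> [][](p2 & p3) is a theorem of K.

Tableau for the negation ~([](p2 & p3) -> [][](p2 & p3)):
1. ~([](p2 & p3) -> [][](p2 & p3)), w0
2. [](p2 & p3), w0   [~->-rule on 1]
3. ~[][](p2 & p3), w0   [~->-rule on 1]
4. ~[](p2 & p3), w1   [~[]-rule on 3: fresh world w1, w0Rw1]
5. p2 & p3, w1   [[]-rule on 2 via w0Rw1]
6. p2, w1   [&-rule on 5]
7. p3, w1   [&-rule on 5]
8. ~(p2 & p3), w2   [~[]-rule on 4: fresh world w2, w1Rw2]
9. ~p3, w2   [~&-rule on 8 (branches; this branch)]
Accessibility: w0Rw1, w1Rw2
The negation has an open branch (countermodel exists).

Not valid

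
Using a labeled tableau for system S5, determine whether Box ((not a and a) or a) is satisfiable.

1. Box ((not a and a) or a), u
2. (not a and a) or a, u
3. a, u
Accessibility: uRu

Satisfiable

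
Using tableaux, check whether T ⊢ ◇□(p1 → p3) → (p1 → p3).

Tableau for the negation ¬(◇□(p1 → p3) → (p1 → p3)):
1. ¬(◇□(p1 → p3) → (p1 → p3)), 0
2. ◇□(p1 → p3), 0   [¬→-rule on 1]
3. ¬(p1 → p3), 0   [¬→-rule on 1]
4. p1, 0   [¬→-rule on 3]
5. ¬p3, 0   [¬→-rule on 3]
6. □(p1 → p3), 1   [◇-rule on 2: fresh world 1, 0R1]
7. p1 → p3, 1   [□-rule on 6 via 1R1]
8. p3, 1   [→-rule on 7 (branches; this branch)]
Accessibility: 0R0, 0R1, 1R1
The negation has an open branch (countermodel exists).

No, not valid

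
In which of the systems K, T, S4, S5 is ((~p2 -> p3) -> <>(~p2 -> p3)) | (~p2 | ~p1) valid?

T-tableau for the negation ~(((~p2 -> p3) -> <>(~p2 -> p3)) | (~p2 | ~p1)):
1. ~(((~p2 -> p3) -> <>(~p2 -> p3)) | (~p2 | ~p1)), w0
2. ~((~p2 -> p3) -> <>(~p2 -> p3)), w0   [~|-rule on 1]
3. ~(~p2 | ~p1), w0   [~|-rule on 1]
4. ~p2 -> p3, w0   [~->-rule on 2]
5. ~<>(~p2 -> p3), w0   [~->-rule on 2]
6. p2, w0   [~|-rule on 3]
7. p1, w0   [~|-rule on 3]
8. ~(~p2 -> p3), w0   [~<>-rule on 5 via w0Rw0]
9. ~p2, w0   [~->-rule on 8]
10. ~p3, w0   [~->-rule on 8]
Accessibility: w0Rw0
Branch closes: p2 and ~p2 both at w0.
Every branch closes (one shown): valid in T, hence also in S4, S5 (every theorem of T is a theorem of S4 and S5).
K-tableau for the negation ~(((~p2 -> p3) -> <>(~p2 -> p3)) | (~p2 | ~p1)):
1. ~(((~p2 -> p3) -> <>(~p2 -> p3)) | (~p2 | ~p1)), w0
2. ~((~p2 -> p3) -> <>(~p2 -> p3)), w0   [~|-rule on 1]
3. ~(~p2 | ~p1), w0   [~|-rule on 1]
4. ~p2 -> p3, w0   [~->-rule on 2]
5. ~<>(~p2 -> p3), w0   [~->-rule on 2]
6. p2, w0   [~|-rule on 3]
7. p1, w0   [~|-rule on 3]
8. p3, w0   [->-rule on 4 (branches; this branch)]
Complete open branch: countermodel on a K-frame, so not valid in K.

T, S4, S5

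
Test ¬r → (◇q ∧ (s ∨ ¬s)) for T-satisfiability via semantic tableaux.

1. ¬r → (◇q ∧ (s ∨ ¬s)), w0
2. ◇q ∧ (s ∨ ¬s), w0   [→-rule on 1 (branches; this branch)]
3. ◇q, w0   [∧-rule on 2]
4. s ∨ ¬s, w0   [∧-rule on 2]
5. ¬s, w0   [∨-rule on 4 (branches; this branch)]
6. q, w1   [◇-rule on 3: fresh world w1, w0Rw1]
Accessibility: w0Rw0, w0Rw1, w1Rw1

Satisfiable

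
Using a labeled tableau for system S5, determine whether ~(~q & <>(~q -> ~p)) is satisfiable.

1. ~(~q & <>(~q -> ~p)), w0
2. ~<>(~q -> ~p), w0   [~&-rule on 1 (branches; this branch)]
3. ~(~q -> ~p), w0   [~<>-rule on 2 via w0Rw0]
4. ~q, w0   [~->-rule on 3]
5. p, w0   [~->-rule on 3]
Accessibility: w0Rw0

Satisfiable (open branch found)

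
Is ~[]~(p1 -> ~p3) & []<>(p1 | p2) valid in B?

Not valid

Tableau for the negation ~(~[]~(p1 -> ~p3) & []<>(p1 | p2)):
1. ~(~[]~(p1 -> ~p3) & []<>(p1 | p2)), 0
2. ~[]<>(p1 | p2), 0
3. ~<>(p1 | p2), 1
4. ~(p1 | p2), 0
5. ~p1, 0
6. ~p2, 0
7. ~(p1 | p2), 1
8. ~p1, 1
9. ~p2, 1
Accessibility: 0R0, 0R1, 1R0, 1R1
The negation has an open branch (countermodel exists).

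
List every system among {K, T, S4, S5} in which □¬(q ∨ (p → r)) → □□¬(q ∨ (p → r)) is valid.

T-tableau for the negation ¬(□¬(q ∨ (p → r)) → □□¬(q ∨ (p → r))):
1. ¬(□¬(q ∨ (p → r)) → □□¬(q ∨ (p → r))), 0
2. □¬(q ∨ (p → r)), 0
3. ¬□□¬(q ∨ (p → r)), 0
4. ¬(q ∨ (p → r)), 0
5. ¬q, 0
6. ¬(p → r), 0
7. p, 0
8. ¬r, 0
9. ¬□¬(q ∨ (p → r)), 1
10. ¬(q ∨ (p → r)), 1
11. ¬q, 1
12. ¬(p → r), 1
13. p, 1
14. ¬r, 1
15. q ∨ (p → r), 2
16. p → r, 2
17. r, 2
Accessibility: 0R0, 0R1, 1R1, 1R2, 2R2
Complete open branch: countermodel on a T-frame, so not valid in T, nor in K (the same frame is also a K-frame).
S4-tableau for the negation ¬(□¬(q ∨ (p → r)) → □□¬(q ∨ (p → r))):
1. ¬(□¬(q ∨ (p → r)) → □□¬(q ∨ (p → r))), 0
2. □¬(q ∨ (p → r)), 0
3. ¬□□¬(q ∨ (p → r)), 0
4. ¬(q ∨ (p → r)), 0
5. ¬q, 0
6. ¬(p → r), 0
7. p, 0
8. ¬r, 0
9. ¬□¬(q ∨ (p → r)), 1
10. ¬(q ∨ (p → r)), 1
11. ¬q, 1
12. ¬(p → r), 1
13. p, 1
14. ¬r, 1
15. q ∨ (p → r), 2
16. ¬(q ∨ (p → r)), 2
17. ¬q, 2
18. ¬(p → r), 2
19. p, 2
20. ¬r, 2
21. p → r, 2
22. r, 2
Accessibility: 0R0, 0R1, 0R2, 1R1, 1R2, 2R2
Branch closes: r and ¬r both at 2.
Every branch closes (one shown): valid in S4, hence also in S5 (every theorem of S4 is a theorem of S5).

S4, S5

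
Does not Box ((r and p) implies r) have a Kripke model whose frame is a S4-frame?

Unsatisfiable (every branch closes)

1. not Box ((r and p) implies r), w0
2. not ((r and p) implies r), w1
3. r and p, w1
4. not r, w1
5. r, w1
6. p, w1
Accessibility: w0Rw0, w0Rw1, w1Rw1
Branch closes: r and not r both at w1.
Every branch closes; the branch above is one of them.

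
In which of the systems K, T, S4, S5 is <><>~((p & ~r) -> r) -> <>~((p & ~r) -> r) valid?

T-tableau for the negation ~(<><>~((p & ~r) -> r) -> <>~((p & ~r) -> r)):
1. ~(<><>~((p & ~r) -> r) -> <>~((p & ~r) -> r)), w0
2. <><>~((p & ~r) -> r), w0   [~->-rule on 1]
3. ~<>~((p & ~r) -> r), w0   [~->-rule on 1]
4. (p & ~r) -> r, w0   [~<>-rule on 3 via w0Rw0]
5. r, w0   [->-rule on 4 (branches; this branch)]
6. <>~((p & ~r) -> r), w1   [<>-rule on 2: fresh world w1, w0Rw1]
7. (p & ~r) -> r, w1   [~<>-rule on 3 via w0Rw1]
8. r, w1   [->-rule on 7 (branches; this branch)]
9. ~((p & ~r) -> r), w2   [<>-rule on 6: fresh world w2, w1Rw2]
10. p & ~r, w2   [~->-rule on 9]
11. ~r, w2   [~->-rule on 9]
12. p, w2   [&-rule on 10]
Accessibility: w0Rw0, w0Rw1, w1Rw1, w1Rw2, w2Rw2
Complete open branch: countermodel on a T-frame, so not valid in T, nor in K (the same frame is also a K-frame).
S4-tableau for the negation ~(<><>~((p & ~r) -> r) -> <>~((p & ~r) -> r)):
1. ~(<><>~((p & ~r) -> r) -> <>~((p & ~r) -> r)), w0
2. <><>~((p & ~r) -> r), w0   [~->-rule on 1]
3. ~<>~((p & ~r) -> r), w0   [~->-rule on 1]
4. (p & ~r) -> r, w0   [~<>-rule on 3 via w0Rw0]
5. ~(p & ~r), w0   [->-rule on 4 (branches; this branch)]
6. r, w0   [~&-rule on 5 (branches; this branch)]
7. <>~((p & ~r) -> r), w1   [<>-rule on 2: fresh world w1, w0Rw1]
8. (p & ~r) -> r, w1   [~<>-rule on 3 via w0Rw1]
9. ~(p & ~r), w1   [->-rule on 8 (branches; this branch)]
10. r, w1   [~&-rule on 9 (branches; this branch)]
11. ~((p & ~r) -> r), w2   [<>-rule on 7: fresh world w2, w1Rw2]
12. p & ~r, w2   [~->-rule on 11]
13. ~r, w2   [~->-rule on 11]
14. p, w2   [&-rule on 12]
15. (p & ~r) -> r, w2   [~<>-rule on 3 via w0Rw2]
16. ~(p & ~r), w2   [->-rule on 15 (branches; this branch)]
17. r, w2   [~&-rule on 16 (branches; this branch)]
Accessibility: w0Rw0, w0Rw1, w0Rw2, w1Rw1, w1Rw2, w2Rw2
Branch closes: r and ~r both at w2.
Every branch closes (one shown): valid in S4, hence also in S5 (every theorem of S4 is a theorem of S5).

S4, S5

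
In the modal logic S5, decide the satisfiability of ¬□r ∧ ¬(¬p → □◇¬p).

No, unsatisfiable

1. ¬□r ∧ ¬(¬p → □◇¬p), u
2. ¬□r, u
3. ¬(¬p → □◇¬p), u
4. ¬p, u
5. ¬□◇¬p, u
6. ¬r, v
7. ¬◇¬p, w
8. p, u
Accessibility: uRu, uRv, uRw, vRu, vRv, vRw, wRu, wRv, wRw
Branch closes: p and ¬p both at u.
All branches of the tableau close; one closing branch shown above.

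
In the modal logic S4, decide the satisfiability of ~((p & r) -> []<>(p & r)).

1. ~((p & r) -> []<>(p & r)), u
2. p & r, u   [~->-rule on 1]
3. ~[]<>(p & r), u   [~->-rule on 1]
4. p, u   [&-rule on 2]
5. r, u   [&-rule on 2]
6. ~<>(p & r), v   [~[]-rule on 3: fresh world v, uRv]
7. ~(p & r), v   [~<>-rule on 6 via vRv]
8. ~r, v   [~&-rule on 7 (branches; this branch)]
Accessibility: uRu, uRv, vRv

Yes, satisfiable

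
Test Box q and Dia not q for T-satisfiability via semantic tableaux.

1. Box q and Dia not q, u
2. Box q, u
3. Dia not q, u
4. q, u
5. not q, v
6. q, v
Accessibility: uRu, uRv, vRv
Branch closes: q and not q both at v.
Every branch closes; the branch above is one of them.

No, unsatisfiable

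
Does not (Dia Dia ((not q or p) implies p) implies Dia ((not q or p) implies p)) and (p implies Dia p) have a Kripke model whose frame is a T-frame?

1. not (Dia Dia ((not q or p) implies p) implies Dia ((not q or p) implies p)) and (p implies Dia p), w0
2. not (Dia Dia ((not q or p) implies p) implies Dia ((not q or p) implies p)), w0   [and-rule on 1]
3. p implies Dia p, w0   [and-rule on 1]
4. Dia Dia ((not q or p) implies p), w0   [neg-implies-rule on 2]
5. not Dia ((not q or p) implies p), w0   [neg-implies-rule on 2]
6. not ((not q or p) implies p), w0   [neg-Dia-rule on 5 via w0Rw0]
7. not q or p, w0   [neg-implies-rule on 6]
8. not p, w0   [neg-implies-rule on 6]
9. not q, w0   [or-rule on 7 (branches; this branch)]
10. Dia ((not q or p) implies p), w1   [Dia-rule on 4: fresh world w1, w0Rw1]
11. not ((not q or p) implies p), w1   [neg-Dia-rule on 5 via w0Rw1]
12. not q or p, w1   [neg-implies-rule on 11]
13. not p, w1   [neg-implies-rule on 11]
14. not q, w1   [or-rule on 12 (branches; this branch)]
15. (not q or p) implies p, w2   [Dia-rule on 10: fresh world w2, w1Rw2]
16. p, w2   [implies-rule on 15 (branches; this branch)]
Accessibility: w0Rw0, w0Rw1, w1Rw1, w1Rw2, w2Rw2

Satisfiable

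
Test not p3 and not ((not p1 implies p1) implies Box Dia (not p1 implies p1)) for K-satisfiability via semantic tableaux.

1. not p3 and not ((not p1 implies p1) implies Box Dia (not p1 implies p1)), w0
2. not p3, w0
3. not ((not p1 implies p1) implies Box Dia (not p1 implies p1)), w0
4. not p1 implies p1, w0
5. not Box Dia (not p1 implies p1), w0
6. p1, w0
7. not Dia (not p1 implies p1), w1
Accessibility: w0Rw1

Satisfiable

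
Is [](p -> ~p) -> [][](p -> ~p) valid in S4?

Valid

Tableau for the negation ~([](p -> ~p) -> [][](p -> ~p)):
1. ~([](p -> ~p) -> [][](p -> ~p)), u
2. [](p -> ~p), u   [~->-rule on 1]
3. ~[][](p -> ~p), u   [~->-rule on 1]
4. p -> ~p, u   [[]-rule on 2 via uRu]
5. ~p, u   [->-rule on 4 (branches; this branch)]
6. ~[](p -> ~p), v   [~[]-rule on 3: fresh world v, uRv]
7. p -> ~p, v   [[]-rule on 2 via uRv]
8. ~p, v   [->-rule on 7 (branches; this branch)]
9. ~(p -> ~p), w   [~[]-rule on 6: fresh world w, vRw]
10. p, w   [~->-rule on 9]
11. p -> ~p, w   [[]-rule on 2 via uRw]
12. ~p, w   [->-rule on 11 (branches; this branch)]
Accessibility: uRu, uRv, uRw, vRv, vRw, wRw
Branch closes: p and ~p both at w.
All branches of the negation close; one closing branch shown above.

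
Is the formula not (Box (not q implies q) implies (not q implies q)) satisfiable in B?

1. not (Box (not q implies q) implies (not q implies q)), 0
2. Box (not q implies q), 0   [neg-implies-rule on 1]
3. not (not q implies q), 0   [neg-implies-rule on 1]
4. not q, 0   [neg-implies-rule on 3]
5. not q implies q, 0   [Box-rule on 2 via 0R0]
6. q, 0   [implies-rule on 5 (branches; this branch)]
Accessibility: 0R0
Branch closes: q and not q both at 0.
All branches of the tableau close; one closing branch shown above.

Unsatisfiable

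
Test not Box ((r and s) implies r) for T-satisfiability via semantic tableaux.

Unsatisfiable (every branch closes)

1. not Box ((r and s) implies r), 0
2. not ((r and s) implies r), 1
3. r and s, 1
4. not r, 1
5. r, 1
6. s, 1
Accessibility: 0R0, 0R1, 1R1
Branch closes: r and not r both at 1.
All branches of the tableau close; one closing branch shown above.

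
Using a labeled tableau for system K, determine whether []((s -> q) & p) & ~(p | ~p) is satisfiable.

Unsatisfiable (every branch closes)

1. []((s -> q) & p) & ~(p | ~p), 0
2. []((s -> q) & p), 0   [&-rule on 1]
3. ~(p | ~p), 0   [&-rule on 1]
4. ~p, 0   [~|-rule on 3]
5. p, 0   [~|-rule on 3]
Branch closes: p and ~p both at 0.
All branches of the tableau close; one closing branch shown above.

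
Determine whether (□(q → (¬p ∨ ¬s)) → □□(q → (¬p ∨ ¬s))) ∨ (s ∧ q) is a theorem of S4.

Valid in S4

Tableau for the negation ¬((□(q → (¬p ∨ ¬s)) → □□(q → (¬p ∨ ¬s))) ∨ (s ∧ q)):
1. ¬((□(q → (¬p ∨ ¬s)) → □□(q → (¬p ∨ ¬s))) ∨ (s ∧ q)), u
2. ¬(□(q → (¬p ∨ ¬s)) → □□(q → (¬p ∨ ¬s))), u   [¬∨-rule on 1]
3. ¬(s ∧ q), u   [¬∨-rule on 1]
4. □(q → (¬p ∨ ¬s)), u   [¬→-rule on 2]
5. ¬□□(q → (¬p ∨ ¬s)), u   [¬→-rule on 2]
6. q → (¬p ∨ ¬s), u   [□-rule on 4 via uRu]
7. ¬q, u   [¬∧-rule on 3 (branches; this branch)]
8. ¬p ∨ ¬s, u   [→-rule on 6 (branches; this branch)]
9. ¬s, u   [∨-rule on 8 (branches; this branch)]
10. ¬□(q → (¬p ∨ ¬s)), v   [¬□-rule on 5: fresh world v, uRv]
11. q → (¬p ∨ ¬s), v   [□-rule on 4 via uRv]
12. ¬p ∨ ¬s, v   [→-rule on 11 (branches; this branch)]
13. ¬s, v   [∨-rule on 12 (branches; this branch)]
14. ¬(q → (¬p ∨ ¬s)), w   [¬□-rule on 10: fresh world w, vRw]
15. q, w   [¬→-rule on 14]
16. ¬(¬p ∨ ¬s), w   [¬→-rule on 14]
17. p, w   [¬∨-rule on 16]
18. s, w   [¬∨-rule on 16]
19. q → (¬p ∨ ¬s), w   [□-rule on 4 via uRw]
20. ¬p ∨ ¬s, w   [→-rule on 19 (branches; this branch)]
21. ¬s, w   [∨-rule on 20 (branches; this branch)]
Accessibility: uRu, uRv, uRw, vRv, vRw, wRw
Branch closes: s and ¬s both at w.
Every branch of the negation's tableau closes; the branch above is one of them.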